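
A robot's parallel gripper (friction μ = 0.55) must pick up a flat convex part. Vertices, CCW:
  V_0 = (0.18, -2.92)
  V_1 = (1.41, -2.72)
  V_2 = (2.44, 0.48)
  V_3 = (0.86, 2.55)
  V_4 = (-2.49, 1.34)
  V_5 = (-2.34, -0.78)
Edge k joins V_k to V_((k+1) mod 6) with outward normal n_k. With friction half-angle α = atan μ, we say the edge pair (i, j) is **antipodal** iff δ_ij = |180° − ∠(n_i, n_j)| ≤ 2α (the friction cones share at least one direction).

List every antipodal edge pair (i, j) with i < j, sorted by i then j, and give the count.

count = 5; pairs: (0,3), (1,3), (1,4), (2,4), (2,5)

α = atan 0.55 = 28.81°;  2α = 57.62°
n_0 = (+0.1605, -0.9870)
n_1 = (+0.9519, -0.3064)
n_2 = (+0.7949, +0.6067)
n_3 = (-0.3397, +0.9405)
n_4 = (-0.9975, -0.0706)
n_5 = (-0.6473, -0.7622)
  (0,1): δ = 117.08°  ·
  (0,2): δ = 61.88°  ·
  (0,3): δ = 10.62°  ✓
  (0,4): δ = 84.81°  ·
  (0,5): δ = 130.43°  ·
  (1,2): δ = 124.80°  ·
  (1,3): δ = 52.30°  ✓
  (1,4): δ = 21.89°  ✓
  (1,5): δ = 67.50°  ·
  (2,3): δ = 107.49°  ·
  (2,4): δ = 33.31°  ✓
  (2,5): δ = 12.31°  ✓
  (3,4): δ = 105.81°  ·
  (3,5): δ = 60.20°  ·
  (4,5): δ = 134.39°  ·
antipodal pairs: 5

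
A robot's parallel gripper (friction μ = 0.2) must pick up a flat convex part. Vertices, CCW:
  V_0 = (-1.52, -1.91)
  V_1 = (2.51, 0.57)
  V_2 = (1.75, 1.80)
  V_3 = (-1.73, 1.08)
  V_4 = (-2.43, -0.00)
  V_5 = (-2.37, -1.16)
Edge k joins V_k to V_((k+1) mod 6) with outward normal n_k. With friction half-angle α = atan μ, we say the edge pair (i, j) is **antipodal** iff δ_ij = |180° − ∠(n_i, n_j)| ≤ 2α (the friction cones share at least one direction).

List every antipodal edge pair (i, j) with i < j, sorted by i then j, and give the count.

count = 2; pairs: (0,2), (1,5)

α = atan 0.2 = 11.31°;  2α = 22.62°
n_0 = (+0.5241, -0.8517)
n_1 = (+0.8507, +0.5256)
n_2 = (-0.2026, +0.9793)
n_3 = (-0.8392, +0.5439)
n_4 = (-0.9987, -0.0517)
n_5 = (-0.6616, -0.7498)
  (0,1): δ = 89.90°  ·
  (0,2): δ = 19.92°  ✓
  (0,3): δ = 25.44°  ·
  (0,4): δ = 61.35°  ·
  (0,5): δ = 106.97°  ·
  (1,2): δ = 110.02°  ·
  (1,3): δ = 64.66°  ·
  (1,4): δ = 28.75°  ·
  (1,5): δ = 16.86°  ✓
  (2,3): δ = 134.64°  ·
  (2,4): δ = 98.73°  ·
  (2,5): δ = 53.11°  ·
  (3,4): δ = 144.09°  ·
  (3,5): δ = 98.47°  ·
  (4,5): δ = 134.38°  ·
antipodal pairs: 2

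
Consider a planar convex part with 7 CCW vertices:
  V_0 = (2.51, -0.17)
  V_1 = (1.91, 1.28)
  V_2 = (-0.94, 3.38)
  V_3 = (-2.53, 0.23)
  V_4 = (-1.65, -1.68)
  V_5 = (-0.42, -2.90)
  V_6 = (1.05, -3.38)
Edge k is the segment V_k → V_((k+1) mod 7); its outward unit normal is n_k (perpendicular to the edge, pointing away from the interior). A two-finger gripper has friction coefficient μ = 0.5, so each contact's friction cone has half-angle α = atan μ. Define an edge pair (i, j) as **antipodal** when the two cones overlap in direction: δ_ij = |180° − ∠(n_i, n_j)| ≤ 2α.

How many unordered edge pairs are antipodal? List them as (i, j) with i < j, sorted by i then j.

α = atan 0.5 = 26.57°;  2α = 53.13°
n_0 = (+0.9240, +0.3824)
n_1 = (+0.5932, +0.8051)
n_2 = (-0.8927, +0.4506)
n_3 = (-0.9082, -0.4185)
n_4 = (-0.7042, -0.7100)
n_5 = (-0.3104, -0.9506)
n_6 = (+0.9103, -0.4140)
  (0,1): δ = 148.86°  ·
  (0,2): δ = 49.26°  ✓
  (0,3): δ = 2.26°  ✓
  (0,4): δ = 22.75°  ✓
  (0,5): δ = 49.44°  ✓
  (0,6): δ = 133.06°  ·
  (1,2): δ = 80.40°  ·
  (1,3): δ = 28.88°  ✓
  (1,4): δ = 8.38°  ✓
  (1,5): δ = 18.30°  ✓
  (1,6): δ = 101.93°  ·
  (2,3): δ = 128.48°  ·
  (2,4): δ = 107.98°  ·
  (2,5): δ = 81.30°  ·
  (2,6): δ = 2.33°  ✓
  (3,4): δ = 159.50°  ·
  (3,5): δ = 132.82°  ·
  (3,6): δ = 49.19°  ✓
  (4,5): δ = 153.32°  ·
  (4,6): δ = 69.69°  ·
  (5,6): δ = 96.37°  ·
antipodal pairs: 9

count = 9; pairs: (0,2), (0,3), (0,4), (0,5), (1,3), (1,4), (1,5), (2,6), (3,6)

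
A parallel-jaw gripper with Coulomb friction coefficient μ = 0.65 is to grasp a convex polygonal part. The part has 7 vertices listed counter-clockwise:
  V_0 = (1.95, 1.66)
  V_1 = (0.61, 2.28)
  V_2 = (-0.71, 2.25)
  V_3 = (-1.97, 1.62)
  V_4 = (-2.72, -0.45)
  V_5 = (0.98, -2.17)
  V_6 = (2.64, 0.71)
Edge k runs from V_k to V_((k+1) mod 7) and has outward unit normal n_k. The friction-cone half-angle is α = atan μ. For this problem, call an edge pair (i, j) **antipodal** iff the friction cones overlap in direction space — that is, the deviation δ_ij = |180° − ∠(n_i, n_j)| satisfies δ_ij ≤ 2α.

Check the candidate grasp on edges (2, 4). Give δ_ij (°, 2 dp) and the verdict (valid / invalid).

δ = 51.50°, valid

α = atan 0.65 = 33.02°;  2α = 66.05°
edge 2: e_2 = (-1.26, -0.63);  n_2 = (-0.4472, +0.8944)
edge 4: e_4 = (+3.70, -1.72);  n_4 = (-0.4215, -0.9068)
∠(n_2, n_4) = 128.50°
δ = |180° − 128.50°| = 51.50°
51.50° ≤ 2α = 66.05°  →  valid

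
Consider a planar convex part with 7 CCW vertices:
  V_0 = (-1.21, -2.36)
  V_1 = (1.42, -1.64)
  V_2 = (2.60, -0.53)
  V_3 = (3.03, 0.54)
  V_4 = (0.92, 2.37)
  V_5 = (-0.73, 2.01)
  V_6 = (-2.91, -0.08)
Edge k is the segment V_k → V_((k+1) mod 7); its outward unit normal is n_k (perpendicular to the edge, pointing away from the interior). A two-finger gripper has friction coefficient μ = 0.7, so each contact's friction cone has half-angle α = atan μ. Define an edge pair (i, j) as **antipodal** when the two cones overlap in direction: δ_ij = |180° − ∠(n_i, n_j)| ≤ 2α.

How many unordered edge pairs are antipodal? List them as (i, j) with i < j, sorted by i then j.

count = 10; pairs: (0,3), (0,4), (0,5), (1,4), (1,5), (2,4), (2,5), (2,6), (3,6), (4,6)

α = atan 0.7 = 34.99°;  2α = 69.98°
n_0 = (+0.2640, -0.9645)
n_1 = (+0.6852, -0.7284)
n_2 = (+0.9279, -0.3729)
n_3 = (+0.6552, +0.7555)
n_4 = (-0.2132, +0.9770)
n_5 = (-0.6920, +0.7219)
n_6 = (-0.8017, -0.5977)
  (0,1): δ = 152.06°  ·
  (0,2): δ = 127.20°  ·
  (0,3): δ = 56.25°  ✓
  (0,4): δ = 3.00°  ✓
  (0,5): δ = 28.48°  ✓
  (0,6): δ = 111.40°  ·
  (1,2): δ = 155.14°  ·
  (1,3): δ = 84.18°  ·
  (1,4): δ = 30.94°  ✓
  (1,5): δ = 0.54°  ✓
  (1,6): δ = 83.46°  ·
  (2,3): δ = 109.04°  ·
  (2,4): δ = 55.80°  ✓
  (2,5): δ = 24.31°  ✓
  (2,6): δ = 58.60°  ✓
  (3,4): δ = 126.76°  ·
  (3,5): δ = 95.27°  ·
  (3,6): δ = 12.36°  ✓
  (4,5): δ = 148.52°  ·
  (4,6): δ = 65.60°  ✓
  (5,6): δ = 97.08°  ·
antipodal pairs: 10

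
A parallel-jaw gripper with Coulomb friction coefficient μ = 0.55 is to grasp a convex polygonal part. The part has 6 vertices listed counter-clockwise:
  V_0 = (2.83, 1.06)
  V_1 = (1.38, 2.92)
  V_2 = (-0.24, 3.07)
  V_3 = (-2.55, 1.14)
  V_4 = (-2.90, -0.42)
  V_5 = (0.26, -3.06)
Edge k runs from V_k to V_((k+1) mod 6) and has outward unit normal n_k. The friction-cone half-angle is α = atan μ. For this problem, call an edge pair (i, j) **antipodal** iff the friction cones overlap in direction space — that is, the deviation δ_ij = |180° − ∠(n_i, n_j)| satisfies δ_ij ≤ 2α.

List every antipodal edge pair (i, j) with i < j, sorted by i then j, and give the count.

α = atan 0.55 = 28.81°;  2α = 57.62°
n_0 = (+0.7887, +0.6148)
n_1 = (+0.0922, +0.9957)
n_2 = (-0.6412, +0.7674)
n_3 = (-0.9757, +0.2189)
n_4 = (-0.6411, -0.7674)
n_5 = (+0.8485, -0.5293)
  (0,1): δ = 133.23°  ·
  (0,2): δ = 88.06°  ·
  (0,3): δ = 50.58°  ✓
  (0,4): δ = 12.18°  ✓
  (0,5): δ = 110.11°  ·
  (1,2): δ = 134.83°  ·
  (1,3): δ = 97.36°  ·
  (1,4): δ = 34.59°  ✓
  (1,5): δ = 63.33°  ·
  (2,3): δ = 142.52°  ·
  (2,4): δ = 79.76°  ·
  (2,5): δ = 18.17°  ✓
  (3,4): δ = 117.23°  ·
  (3,5): δ = 19.31°  ✓
  (4,5): δ = 82.08°  ·
antipodal pairs: 5

count = 5; pairs: (0,3), (0,4), (1,4), (2,5), (3,5)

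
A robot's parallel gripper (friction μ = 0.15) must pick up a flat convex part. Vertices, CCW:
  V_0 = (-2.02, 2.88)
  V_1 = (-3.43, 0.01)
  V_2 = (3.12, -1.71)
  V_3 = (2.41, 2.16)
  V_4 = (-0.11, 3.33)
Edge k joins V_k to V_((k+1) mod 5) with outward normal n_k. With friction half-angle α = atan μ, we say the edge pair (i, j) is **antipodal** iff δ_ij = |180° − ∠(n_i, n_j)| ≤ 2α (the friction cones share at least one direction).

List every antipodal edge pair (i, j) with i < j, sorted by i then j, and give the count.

α = atan 0.15 = 8.53°;  2α = 17.06°
n_0 = (-0.8975, +0.4409)
n_1 = (-0.2540, -0.9672)
n_2 = (+0.9836, +0.1805)
n_3 = (+0.4211, +0.9070)
n_4 = (-0.2293, +0.9734)
  (0,1): δ = 78.55°  ·
  (0,2): δ = 36.56°  ·
  (0,3): δ = 91.26°  ·
  (0,4): δ = 129.42°  ·
  (1,2): δ = 64.89°  ·
  (1,3): δ = 10.19°  ✓
  (1,4): δ = 27.97°  ·
  (2,3): δ = 125.30°  ·
  (2,4): δ = 87.14°  ·
  (3,4): δ = 141.84°  ·
antipodal pairs: 1

count = 1; pairs: (1,3)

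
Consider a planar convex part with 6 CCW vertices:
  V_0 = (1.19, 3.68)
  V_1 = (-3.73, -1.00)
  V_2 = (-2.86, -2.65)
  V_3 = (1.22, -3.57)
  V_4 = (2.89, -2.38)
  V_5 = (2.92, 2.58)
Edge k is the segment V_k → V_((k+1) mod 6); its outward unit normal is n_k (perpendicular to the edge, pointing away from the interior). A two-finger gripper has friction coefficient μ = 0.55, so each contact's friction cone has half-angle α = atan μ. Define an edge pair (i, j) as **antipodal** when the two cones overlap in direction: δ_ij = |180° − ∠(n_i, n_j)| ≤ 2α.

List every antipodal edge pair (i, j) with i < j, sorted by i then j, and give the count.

α = atan 0.55 = 28.81°;  2α = 57.62°
n_0 = (-0.6892, +0.7246)
n_1 = (-0.8846, -0.4664)
n_2 = (-0.2200, -0.9755)
n_3 = (+0.5803, -0.8144)
n_4 = (+1.0000, -0.0060)
n_5 = (+0.5366, +0.8439)
  (0,1): δ = 105.77°  ·
  (0,2): δ = 56.28°  ✓
  (0,3): δ = 8.10°  ✓
  (0,4): δ = 46.09°  ✓
  (0,5): δ = 103.98°  ·
  (1,2): δ = 130.51°  ·
  (1,3): δ = 82.33°  ·
  (1,4): δ = 28.15°  ✓
  (1,5): δ = 29.75°  ✓
  (2,3): δ = 131.82°  ·
  (2,4): δ = 77.64°  ·
  (2,5): δ = 19.74°  ✓
  (3,4): δ = 125.82°  ·
  (3,5): δ = 67.92°  ·
  (4,5): δ = 122.10°  ·
antipodal pairs: 6

count = 6; pairs: (0,2), (0,3), (0,4), (1,4), (1,5), (2,5)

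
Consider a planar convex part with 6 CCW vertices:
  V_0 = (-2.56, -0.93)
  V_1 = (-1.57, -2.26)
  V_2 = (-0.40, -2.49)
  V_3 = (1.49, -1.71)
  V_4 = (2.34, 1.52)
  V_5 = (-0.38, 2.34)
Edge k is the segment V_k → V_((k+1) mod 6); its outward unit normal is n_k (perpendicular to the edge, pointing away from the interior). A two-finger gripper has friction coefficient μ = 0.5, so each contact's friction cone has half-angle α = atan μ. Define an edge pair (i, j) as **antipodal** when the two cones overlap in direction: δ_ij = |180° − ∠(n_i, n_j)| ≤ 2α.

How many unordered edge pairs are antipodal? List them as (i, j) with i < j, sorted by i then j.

count = 6; pairs: (0,3), (0,4), (1,4), (2,4), (2,5), (3,5)

α = atan 0.5 = 26.57°;  2α = 53.13°
n_0 = (-0.8022, -0.5971)
n_1 = (-0.1929, -0.9812)
n_2 = (+0.3815, -0.9244)
n_3 = (+0.9671, -0.2545)
n_4 = (+0.2886, +0.9574)
n_5 = (-0.8321, +0.5547)
  (0,1): δ = 137.78°  ·
  (0,2): δ = 104.24°  ·
  (0,3): δ = 51.41°  ✓
  (0,4): δ = 36.56°  ✓
  (0,5): δ = 109.65°  ·
  (1,2): δ = 146.45°  ·
  (1,3): δ = 93.62°  ·
  (1,4): δ = 5.66°  ✓
  (1,5): δ = 67.43°  ·
  (2,3): δ = 127.17°  ·
  (2,4): δ = 39.20°  ✓
  (2,5): δ = 33.88°  ✓
  (3,4): δ = 92.03°  ·
  (3,5): δ = 18.95°  ✓
  (4,5): δ = 106.91°  ·
antipodal pairs: 6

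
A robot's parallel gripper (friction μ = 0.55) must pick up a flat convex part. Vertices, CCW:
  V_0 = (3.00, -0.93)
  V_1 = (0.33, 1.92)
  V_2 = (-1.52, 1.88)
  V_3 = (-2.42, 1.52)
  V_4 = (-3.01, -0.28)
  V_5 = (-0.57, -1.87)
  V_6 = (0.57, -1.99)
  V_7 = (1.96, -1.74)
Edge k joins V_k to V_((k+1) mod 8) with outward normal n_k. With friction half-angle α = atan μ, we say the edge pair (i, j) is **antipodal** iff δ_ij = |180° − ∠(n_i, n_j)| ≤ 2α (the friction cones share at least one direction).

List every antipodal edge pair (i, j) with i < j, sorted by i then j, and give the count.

α = atan 0.55 = 28.81°;  2α = 57.62°
n_0 = (+0.7298, +0.6837)
n_1 = (-0.0216, +0.9998)
n_2 = (-0.3714, +0.9285)
n_3 = (-0.9503, +0.3115)
n_4 = (-0.5460, -0.8378)
n_5 = (-0.1047, -0.9945)
n_6 = (+0.1770, -0.9842)
n_7 = (+0.6145, -0.7889)
  (0,1): δ = 131.89°  ·
  (0,2): δ = 111.33°  ·
  (0,3): δ = 61.28°  ·
  (0,4): δ = 13.78°  ✓
  (0,5): δ = 40.86°  ✓
  (0,6): δ = 57.06°  ✓
  (0,7): δ = 84.78°  ·
  (1,2): δ = 159.44°  ·
  (1,3): δ = 109.39°  ·
  (1,4): δ = 34.33°  ✓
  (1,5): δ = 7.25°  ✓
  (1,6): δ = 8.96°  ✓
  (1,7): δ = 36.67°  ✓
  (2,3): δ = 129.95°  ·
  (2,4): δ = 54.89°  ✓
  (2,5): δ = 27.81°  ✓
  (2,6): δ = 11.61°  ✓
  (2,7): δ = 16.11°  ✓
  (3,4): δ = 104.94°  ·
  (3,5): δ = 77.86°  ·
  (3,6): δ = 61.66°  ·
  (3,7): δ = 33.94°  ✓
  (4,5): δ = 152.92°  ·
  (4,6): δ = 136.71°  ·
  (4,7): δ = 109.00°  ·
  (5,6): δ = 163.80°  ·
  (5,7): δ = 136.08°  ·
  (6,7): δ = 152.28°  ·
antipodal pairs: 12

count = 12; pairs: (0,4), (0,5), (0,6), (1,4), (1,5), (1,6), (1,7), (2,4), (2,5), (2,6), (2,7), (3,7)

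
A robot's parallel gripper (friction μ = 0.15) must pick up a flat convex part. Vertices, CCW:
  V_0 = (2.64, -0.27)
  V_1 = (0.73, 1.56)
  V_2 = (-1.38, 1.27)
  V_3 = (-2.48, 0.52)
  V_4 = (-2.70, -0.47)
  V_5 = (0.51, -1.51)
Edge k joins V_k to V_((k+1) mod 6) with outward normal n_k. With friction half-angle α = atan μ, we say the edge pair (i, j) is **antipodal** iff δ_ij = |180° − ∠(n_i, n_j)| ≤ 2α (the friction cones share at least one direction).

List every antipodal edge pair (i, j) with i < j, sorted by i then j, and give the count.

α = atan 0.15 = 8.53°;  2α = 17.06°
n_0 = (+0.6918, +0.7221)
n_1 = (-0.1362, +0.9907)
n_2 = (-0.5633, +0.8262)
n_3 = (-0.9762, +0.2169)
n_4 = (-0.3082, -0.9513)
n_5 = (+0.5031, -0.8642)
  (0,1): δ = 128.40°  ·
  (0,2): δ = 101.94°  ·
  (0,3): δ = 58.75°  ·
  (0,4): δ = 25.82°  ·
  (0,5): δ = 73.98°  ·
  (1,2): δ = 153.54°  ·
  (1,3): δ = 110.35°  ·
  (1,4): δ = 25.78°  ·
  (1,5): δ = 22.38°  ·
  (2,3): δ = 136.82°  ·
  (2,4): δ = 52.24°  ·
  (2,5): δ = 4.08°  ✓
  (3,4): δ = 95.42°  ·
  (3,5): δ = 47.26°  ·
  (4,5): δ = 131.84°  ·
antipodal pairs: 1

count = 1; pairs: (2,5)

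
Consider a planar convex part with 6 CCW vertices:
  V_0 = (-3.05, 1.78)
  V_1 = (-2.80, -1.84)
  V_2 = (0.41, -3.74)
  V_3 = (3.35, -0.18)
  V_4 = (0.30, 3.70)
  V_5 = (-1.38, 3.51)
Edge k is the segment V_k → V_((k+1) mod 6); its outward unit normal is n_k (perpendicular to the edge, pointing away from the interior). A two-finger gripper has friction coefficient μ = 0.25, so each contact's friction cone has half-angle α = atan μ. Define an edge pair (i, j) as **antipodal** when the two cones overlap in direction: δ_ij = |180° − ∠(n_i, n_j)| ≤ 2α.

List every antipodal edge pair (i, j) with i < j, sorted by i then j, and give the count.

count = 2; pairs: (1,3), (2,5)

α = atan 0.25 = 14.04°;  2α = 28.07°
n_0 = (-0.9976, -0.0689)
n_1 = (-0.5094, -0.8606)
n_2 = (+0.7711, -0.6368)
n_3 = (+0.7862, +0.6180)
n_4 = (-0.1124, +0.9937)
n_5 = (-0.7195, +0.6945)
  (0,1): δ = 124.57°  ·
  (0,2): δ = 43.50°  ·
  (0,3): δ = 34.22°  ·
  (0,4): δ = 92.50°  ·
  (0,5): δ = 132.06°  ·
  (1,2): δ = 98.93°  ·
  (1,3): δ = 21.21°  ✓
  (1,4): δ = 37.07°  ·
  (1,5): δ = 76.63°  ·
  (2,3): δ = 102.28°  ·
  (2,4): δ = 44.00°  ·
  (2,5): δ = 4.44°  ✓
  (3,4): δ = 121.72°  ·
  (3,5): δ = 82.16°  ·
  (4,5): δ = 140.44°  ·
antipodal pairs: 2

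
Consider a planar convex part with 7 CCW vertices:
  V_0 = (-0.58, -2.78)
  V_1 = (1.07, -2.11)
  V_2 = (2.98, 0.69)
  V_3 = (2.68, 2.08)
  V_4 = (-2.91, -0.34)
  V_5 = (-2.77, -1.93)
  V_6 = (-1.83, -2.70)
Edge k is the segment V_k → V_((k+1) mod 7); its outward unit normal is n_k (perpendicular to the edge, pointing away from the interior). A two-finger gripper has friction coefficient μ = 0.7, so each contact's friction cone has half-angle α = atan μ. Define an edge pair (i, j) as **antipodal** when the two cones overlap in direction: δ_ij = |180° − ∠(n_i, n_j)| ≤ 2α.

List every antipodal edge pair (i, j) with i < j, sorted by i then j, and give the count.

α = atan 0.7 = 34.99°;  2α = 69.98°
n_0 = (+0.3762, -0.9265)
n_1 = (+0.8261, -0.5635)
n_2 = (+0.9775, +0.2110)
n_3 = (-0.3973, +0.9177)
n_4 = (-0.9961, -0.0877)
n_5 = (-0.6337, -0.7736)
n_6 = (-0.0639, -0.9980)
  (0,1): δ = 146.40°  ·
  (0,2): δ = 99.92°  ·
  (0,3): δ = 1.31°  ✓
  (0,4): δ = 72.93°  ·
  (0,5): δ = 118.58°  ·
  (0,6): δ = 154.24°  ·
  (1,2): δ = 133.52°  ·
  (1,3): δ = 32.29°  ✓
  (1,4): δ = 39.33°  ✓
  (1,5): δ = 84.98°  ·
  (1,6): δ = 120.64°  ·
  (2,3): δ = 78.77°  ·
  (2,4): δ = 7.15°  ✓
  (2,5): δ = 38.50°  ✓
  (2,6): δ = 74.16°  ·
  (3,4): δ = 108.38°  ·
  (3,5): δ = 62.73°  ✓
  (3,6): δ = 27.07°  ✓
  (4,5): δ = 134.35°  ·
  (4,6): δ = 98.69°  ·
  (5,6): δ = 144.34°  ·
antipodal pairs: 7

count = 7; pairs: (0,3), (1,3), (1,4), (2,4), (2,5), (3,5), (3,6)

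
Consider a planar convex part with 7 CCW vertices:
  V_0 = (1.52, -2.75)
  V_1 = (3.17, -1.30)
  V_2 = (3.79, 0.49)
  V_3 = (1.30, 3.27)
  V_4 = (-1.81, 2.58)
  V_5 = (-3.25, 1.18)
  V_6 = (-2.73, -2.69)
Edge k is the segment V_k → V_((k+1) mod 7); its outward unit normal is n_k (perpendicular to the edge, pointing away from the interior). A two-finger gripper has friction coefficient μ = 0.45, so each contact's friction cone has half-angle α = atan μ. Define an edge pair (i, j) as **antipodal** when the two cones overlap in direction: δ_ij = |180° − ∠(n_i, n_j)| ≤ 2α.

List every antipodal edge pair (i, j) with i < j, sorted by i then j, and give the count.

α = atan 0.45 = 24.23°;  2α = 48.46°
n_0 = (+0.6601, -0.7512)
n_1 = (+0.9449, -0.3273)
n_2 = (+0.7449, +0.6672)
n_3 = (-0.2166, +0.9763)
n_4 = (-0.6971, +0.7170)
n_5 = (-0.9911, -0.1332)
n_6 = (-0.0141, -0.9999)
  (0,1): δ = 150.41°  ·
  (0,2): δ = 89.46°  ·
  (0,3): δ = 28.80°  ✓
  (0,4): δ = 2.88°  ✓
  (0,5): δ = 56.34°  ·
  (0,6): δ = 137.88°  ·
  (1,2): δ = 119.05°  ·
  (1,3): δ = 58.39°  ·
  (1,4): δ = 26.70°  ✓
  (1,5): δ = 26.76°  ✓
  (1,6): δ = 108.30°  ·
  (2,3): δ = 119.34°  ·
  (2,4): δ = 87.66°  ·
  (2,5): δ = 34.20°  ✓
  (2,6): δ = 47.34°  ✓
  (3,4): δ = 148.32°  ·
  (3,5): δ = 94.86°  ·
  (3,6): δ = 13.32°  ✓
  (4,5): δ = 126.54°  ·
  (4,6): δ = 45.00°  ✓
  (5,6): δ = 98.46°  ·
antipodal pairs: 8

count = 8; pairs: (0,3), (0,4), (1,4), (1,5), (2,5), (2,6), (3,6), (4,6)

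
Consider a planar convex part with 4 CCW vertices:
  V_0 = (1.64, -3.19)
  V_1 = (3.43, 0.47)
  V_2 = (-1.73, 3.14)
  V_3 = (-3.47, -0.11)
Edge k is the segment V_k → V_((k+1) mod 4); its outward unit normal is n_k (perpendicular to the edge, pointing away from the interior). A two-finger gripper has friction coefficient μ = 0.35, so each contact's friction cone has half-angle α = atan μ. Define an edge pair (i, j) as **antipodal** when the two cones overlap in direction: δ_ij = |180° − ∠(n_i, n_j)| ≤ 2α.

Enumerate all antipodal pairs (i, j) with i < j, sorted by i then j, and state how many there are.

α = atan 0.35 = 19.29°;  2α = 38.58°
n_0 = (+0.8983, -0.4393)
n_1 = (+0.4596, +0.8881)
n_2 = (-0.8816, +0.4720)
n_3 = (-0.5162, -0.8565)
  (0,1): δ = 91.30°  ·
  (0,2): δ = 2.10°  ✓
  (0,3): δ = 84.98°  ·
  (1,2): δ = 90.80°  ·
  (1,3): δ = 3.72°  ✓
  (2,3): δ = 92.92°  ·
antipodal pairs: 2

count = 2; pairs: (0,2), (1,3)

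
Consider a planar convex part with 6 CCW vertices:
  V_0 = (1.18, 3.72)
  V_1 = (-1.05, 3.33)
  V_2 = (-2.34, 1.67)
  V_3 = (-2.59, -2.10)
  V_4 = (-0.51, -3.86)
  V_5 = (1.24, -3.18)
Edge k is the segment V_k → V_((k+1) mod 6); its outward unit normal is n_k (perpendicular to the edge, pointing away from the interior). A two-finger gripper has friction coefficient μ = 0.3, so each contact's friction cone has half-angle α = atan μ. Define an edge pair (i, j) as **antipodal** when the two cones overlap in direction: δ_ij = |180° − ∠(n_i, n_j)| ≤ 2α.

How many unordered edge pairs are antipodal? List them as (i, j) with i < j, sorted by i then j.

count = 3; pairs: (0,4), (1,4), (2,5)

α = atan 0.3 = 16.70°;  2α = 33.40°
n_0 = (-0.1723, +0.9850)
n_1 = (-0.7896, +0.6136)
n_2 = (-0.9978, +0.0662)
n_3 = (-0.6459, -0.7634)
n_4 = (+0.3622, -0.9321)
n_5 = (+1.0000, +0.0087)
  (0,1): δ = 137.77°  ·
  (0,2): δ = 103.71°  ·
  (0,3): δ = 50.16°  ·
  (0,4): δ = 11.31°  ✓
  (0,5): δ = 80.58°  ·
  (1,2): δ = 145.94°  ·
  (1,3): δ = 92.39°  ·
  (1,4): δ = 30.91°  ✓
  (1,5): δ = 38.35°  ·
  (2,3): δ = 126.44°  ·
  (2,4): δ = 64.97°  ·
  (2,5): δ = 4.29°  ✓
  (3,4): δ = 118.53°  ·
  (3,5): δ = 49.27°  ·
  (4,5): δ = 110.74°  ·
antipodal pairs: 3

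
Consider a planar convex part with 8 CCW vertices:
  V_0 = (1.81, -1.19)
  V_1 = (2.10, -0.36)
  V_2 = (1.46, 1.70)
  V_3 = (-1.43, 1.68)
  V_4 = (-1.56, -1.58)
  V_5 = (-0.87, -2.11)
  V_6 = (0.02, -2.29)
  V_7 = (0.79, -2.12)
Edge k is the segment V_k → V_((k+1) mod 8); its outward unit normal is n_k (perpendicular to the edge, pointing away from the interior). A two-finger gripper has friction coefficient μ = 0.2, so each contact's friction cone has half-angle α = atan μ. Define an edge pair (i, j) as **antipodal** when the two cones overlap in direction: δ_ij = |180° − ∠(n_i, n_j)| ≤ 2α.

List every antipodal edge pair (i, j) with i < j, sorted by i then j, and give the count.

α = atan 0.2 = 11.31°;  2α = 22.62°
n_0 = (+0.9440, -0.3298)
n_1 = (+0.9550, +0.2967)
n_2 = (-0.0069, +1.0000)
n_3 = (-0.9992, +0.0398)
n_4 = (-0.6092, -0.7931)
n_5 = (-0.1982, -0.9802)
n_6 = (+0.2156, -0.9765)
n_7 = (+0.6738, -0.7390)
  (0,1): δ = 143.48°  ·
  (0,2): δ = 70.34°  ·
  (0,3): δ = 16.98°  ✓
  (0,4): δ = 71.73°  ·
  (0,5): δ = 97.83°  ·
  (0,6): δ = 121.71°  ·
  (0,7): δ = 151.62°  ·
  (1,2): δ = 106.86°  ·
  (1,3): δ = 19.54°  ✓
  (1,4): δ = 35.21°  ·
  (1,5): δ = 61.31°  ·
  (1,6): δ = 85.19°  ·
  (1,7): δ = 115.10°  ·
  (2,3): δ = 92.68°  ·
  (2,4): δ = 37.92°  ·
  (2,5): δ = 11.83°  ✓
  (2,6): δ = 12.05°  ✓
  (2,7): δ = 41.96°  ·
  (3,4): δ = 125.24°  ·
  (3,5): δ = 99.15°  ·
  (3,6): δ = 75.27°  ·
  (3,7): δ = 45.36°  ·
  (4,5): δ = 153.91°  ·
  (4,6): δ = 130.02°  ·
  (4,7): δ = 100.11°  ·
  (5,6): δ = 156.12°  ·
  (5,7): δ = 126.21°  ·
  (6,7): δ = 150.09°  ·
antipodal pairs: 4

count = 4; pairs: (0,3), (1,3), (2,5), (2,6)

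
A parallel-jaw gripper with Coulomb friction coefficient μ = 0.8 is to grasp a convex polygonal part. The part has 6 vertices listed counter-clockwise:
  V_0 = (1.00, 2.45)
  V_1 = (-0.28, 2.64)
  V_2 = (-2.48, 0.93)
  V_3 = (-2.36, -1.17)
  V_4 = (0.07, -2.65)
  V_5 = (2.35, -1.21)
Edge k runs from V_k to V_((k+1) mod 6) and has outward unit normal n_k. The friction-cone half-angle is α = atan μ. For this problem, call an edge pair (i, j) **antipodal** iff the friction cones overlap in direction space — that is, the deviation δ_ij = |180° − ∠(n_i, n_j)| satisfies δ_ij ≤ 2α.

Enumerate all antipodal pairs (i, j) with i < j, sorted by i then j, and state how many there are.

count = 8; pairs: (0,3), (0,4), (1,3), (1,4), (1,5), (2,4), (2,5), (3,5)

α = atan 0.8 = 38.66°;  2α = 77.32°
n_0 = (+0.1468, +0.9892)
n_1 = (-0.6137, +0.7895)
n_2 = (-0.9984, -0.0570)
n_3 = (-0.5202, -0.8541)
n_4 = (+0.5340, -0.8455)
n_5 = (+0.9382, +0.3461)
  (0,1): δ = 133.70°  ·
  (0,2): δ = 78.29°  ·
  (0,3): δ = 22.90°  ✓
  (0,4): δ = 40.72°  ✓
  (0,5): δ = 118.69°  ·
  (1,2): δ = 124.59°  ·
  (1,3): δ = 69.20°  ✓
  (1,4): δ = 5.58°  ✓
  (1,5): δ = 72.39°  ✓
  (2,3): δ = 124.61°  ·
  (2,4): δ = 60.99°  ✓
  (2,5): δ = 16.98°  ✓
  (3,4): δ = 116.38°  ·
  (3,5): δ = 38.41°  ✓
  (4,5): δ = 102.03°  ·
antipodal pairs: 8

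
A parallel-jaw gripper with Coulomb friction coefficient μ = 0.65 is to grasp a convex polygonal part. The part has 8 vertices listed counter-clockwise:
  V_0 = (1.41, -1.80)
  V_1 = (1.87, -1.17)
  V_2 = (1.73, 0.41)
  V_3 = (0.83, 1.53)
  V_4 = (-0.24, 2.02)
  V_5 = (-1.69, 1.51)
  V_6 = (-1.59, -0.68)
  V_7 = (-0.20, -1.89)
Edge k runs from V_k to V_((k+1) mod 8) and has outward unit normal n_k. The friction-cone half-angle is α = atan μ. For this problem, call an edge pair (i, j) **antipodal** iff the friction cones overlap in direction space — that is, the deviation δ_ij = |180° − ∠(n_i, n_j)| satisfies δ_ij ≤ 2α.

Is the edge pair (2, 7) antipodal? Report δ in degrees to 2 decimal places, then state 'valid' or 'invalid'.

α = atan 0.65 = 33.02°;  2α = 66.05°
edge 2: e_2 = (-0.90, +1.12);  n_2 = (+0.7795, +0.6264)
edge 7: e_7 = (+1.61, +0.09);  n_7 = (+0.0558, -0.9984)
∠(n_2, n_7) = 125.58°
δ = |180° − 125.58°| = 54.42°
54.42° ≤ 2α = 66.05°  →  valid

δ = 54.42°, valid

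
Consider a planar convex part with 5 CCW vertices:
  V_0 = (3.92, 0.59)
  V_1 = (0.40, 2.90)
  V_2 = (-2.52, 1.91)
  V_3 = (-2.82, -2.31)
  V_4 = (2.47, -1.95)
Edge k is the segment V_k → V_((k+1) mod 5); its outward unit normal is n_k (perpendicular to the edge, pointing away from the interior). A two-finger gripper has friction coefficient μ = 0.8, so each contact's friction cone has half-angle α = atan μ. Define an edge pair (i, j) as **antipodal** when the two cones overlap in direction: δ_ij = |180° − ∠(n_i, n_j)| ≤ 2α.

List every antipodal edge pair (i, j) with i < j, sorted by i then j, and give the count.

α = atan 0.8 = 38.66°;  2α = 77.32°
n_0 = (+0.5487, +0.8360)
n_1 = (-0.3211, +0.9470)
n_2 = (-0.9975, +0.0709)
n_3 = (+0.0679, -0.9977)
n_4 = (+0.8685, -0.4958)
  (0,1): δ = 128.00°  ·
  (0,2): δ = 60.79°  ✓
  (0,3): δ = 37.17°  ✓
  (0,4): δ = 93.55°  ·
  (1,2): δ = 112.80°  ·
  (1,3): δ = 14.84°  ✓
  (1,4): δ = 41.55°  ✓
  (2,3): δ = 82.04°  ·
  (2,4): δ = 25.65°  ✓
  (3,4): δ = 123.61°  ·
antipodal pairs: 5

count = 5; pairs: (0,2), (0,3), (1,3), (1,4), (2,4)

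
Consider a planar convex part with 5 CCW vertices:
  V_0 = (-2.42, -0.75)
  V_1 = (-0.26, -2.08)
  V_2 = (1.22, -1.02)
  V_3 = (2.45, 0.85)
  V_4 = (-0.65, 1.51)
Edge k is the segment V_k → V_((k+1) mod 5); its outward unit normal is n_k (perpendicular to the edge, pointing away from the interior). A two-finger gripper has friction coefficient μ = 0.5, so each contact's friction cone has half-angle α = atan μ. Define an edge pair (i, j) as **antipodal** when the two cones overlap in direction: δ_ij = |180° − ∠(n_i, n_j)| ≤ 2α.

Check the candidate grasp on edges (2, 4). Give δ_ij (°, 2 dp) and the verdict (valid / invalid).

α = atan 0.5 = 26.57°;  2α = 53.13°
edge 2: e_2 = (+1.23, +1.87);  n_2 = (+0.8355, -0.5495)
edge 4: e_4 = (-1.77, -2.26);  n_4 = (-0.7873, +0.6166)
∠(n_2, n_4) = 175.27°
δ = |180° − 175.27°| = 4.73°
4.73° ≤ 2α = 53.13°  →  valid

δ = 4.73°, valid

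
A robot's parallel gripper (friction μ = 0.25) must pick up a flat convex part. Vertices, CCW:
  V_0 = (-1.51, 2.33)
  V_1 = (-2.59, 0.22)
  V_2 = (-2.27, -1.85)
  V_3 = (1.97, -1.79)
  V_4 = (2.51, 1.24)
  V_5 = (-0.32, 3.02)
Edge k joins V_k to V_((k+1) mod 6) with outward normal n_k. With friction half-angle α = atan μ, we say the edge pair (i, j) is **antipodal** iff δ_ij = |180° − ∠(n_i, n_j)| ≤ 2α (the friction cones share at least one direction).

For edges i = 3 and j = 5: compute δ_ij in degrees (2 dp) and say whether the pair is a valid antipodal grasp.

α = atan 0.25 = 14.04°;  2α = 28.07°
edge 3: e_3 = (+0.54, +3.03);  n_3 = (+0.9845, -0.1755)
edge 5: e_5 = (-1.19, -0.69);  n_5 = (-0.5016, +0.8651)
∠(n_3, n_5) = 130.21°
δ = |180° − 130.21°| = 49.79°
49.79° > 2α = 28.07°  →  invalid

δ = 49.79°, invalid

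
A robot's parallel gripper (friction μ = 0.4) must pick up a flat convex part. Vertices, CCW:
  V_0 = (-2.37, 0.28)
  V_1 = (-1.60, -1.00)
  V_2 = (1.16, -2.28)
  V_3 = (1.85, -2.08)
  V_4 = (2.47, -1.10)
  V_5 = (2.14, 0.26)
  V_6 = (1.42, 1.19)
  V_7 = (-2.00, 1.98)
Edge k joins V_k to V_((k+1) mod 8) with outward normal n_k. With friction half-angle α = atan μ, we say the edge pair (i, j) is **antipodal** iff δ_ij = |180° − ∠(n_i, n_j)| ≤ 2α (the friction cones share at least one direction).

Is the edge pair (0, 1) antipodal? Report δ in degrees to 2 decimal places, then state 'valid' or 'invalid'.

α = atan 0.4 = 21.80°;  2α = 43.60°
edge 0: e_0 = (+0.77, -1.28);  n_0 = (-0.8569, -0.5155)
edge 1: e_1 = (+2.76, -1.28);  n_1 = (-0.4207, -0.9072)
∠(n_0, n_1) = 34.09°
δ = |180° − 34.09°| = 145.91°
145.91° > 2α = 43.60°  →  invalid

δ = 145.91°, invalid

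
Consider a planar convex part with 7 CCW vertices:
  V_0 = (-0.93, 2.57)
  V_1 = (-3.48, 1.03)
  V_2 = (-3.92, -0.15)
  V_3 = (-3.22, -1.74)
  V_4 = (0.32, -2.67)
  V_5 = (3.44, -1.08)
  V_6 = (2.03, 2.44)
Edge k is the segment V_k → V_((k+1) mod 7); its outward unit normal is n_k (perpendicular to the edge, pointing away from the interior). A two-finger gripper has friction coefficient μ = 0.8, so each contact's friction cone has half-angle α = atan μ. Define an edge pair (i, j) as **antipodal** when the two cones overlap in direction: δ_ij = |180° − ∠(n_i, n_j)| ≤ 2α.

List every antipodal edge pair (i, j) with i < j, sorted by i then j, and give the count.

count = 9; pairs: (0,3), (0,4), (1,4), (1,5), (2,5), (2,6), (3,5), (3,6), (4,6)

α = atan 0.8 = 38.66°;  2α = 77.32°
n_0 = (-0.5170, +0.8560)
n_1 = (-0.9370, +0.3494)
n_2 = (-0.9152, -0.4029)
n_3 = (-0.2541, -0.9672)
n_4 = (+0.4541, -0.8910)
n_5 = (+0.9283, +0.3718)
n_6 = (+0.0439, +0.9990)
  (0,1): δ = 141.58°  ·
  (0,2): δ = 97.37°  ·
  (0,3): δ = 45.85°  ✓
  (0,4): δ = 4.12°  ✓
  (0,5): δ = 80.70°  ·
  (0,6): δ = 146.36°  ·
  (1,2): δ = 135.79°  ·
  (1,3): δ = 84.27°  ·
  (1,4): δ = 42.55°  ✓
  (1,5): δ = 42.28°  ✓
  (1,6): δ = 107.93°  ·
  (2,3): δ = 128.48°  ·
  (2,4): δ = 86.76°  ·
  (2,5): δ = 1.93°  ✓
  (2,6): δ = 63.72°  ✓
  (3,4): δ = 138.28°  ·
  (3,5): δ = 53.45°  ✓
  (3,6): δ = 12.20°  ✓
  (4,5): δ = 95.17°  ·
  (4,6): δ = 29.52°  ✓
  (5,6): δ = 114.34°  ·
antipodal pairs: 9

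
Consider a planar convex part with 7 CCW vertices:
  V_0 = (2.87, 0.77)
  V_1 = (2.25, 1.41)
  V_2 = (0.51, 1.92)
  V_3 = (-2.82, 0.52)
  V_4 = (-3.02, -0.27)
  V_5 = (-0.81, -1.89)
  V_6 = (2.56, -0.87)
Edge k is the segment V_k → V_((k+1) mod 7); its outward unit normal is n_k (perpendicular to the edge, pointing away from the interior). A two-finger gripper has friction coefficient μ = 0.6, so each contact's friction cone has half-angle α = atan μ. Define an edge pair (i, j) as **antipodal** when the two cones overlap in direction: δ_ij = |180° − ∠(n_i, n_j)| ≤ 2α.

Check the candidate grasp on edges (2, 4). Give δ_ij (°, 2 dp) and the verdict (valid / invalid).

δ = 59.05°, valid

α = atan 0.6 = 30.96°;  2α = 61.93°
edge 2: e_2 = (-3.33, -1.40);  n_2 = (-0.3876, +0.9218)
edge 4: e_4 = (+2.21, -1.62);  n_4 = (-0.5912, -0.8065)
∠(n_2, n_4) = 120.95°
δ = |180° − 120.95°| = 59.05°
59.05° ≤ 2α = 61.93°  →  valid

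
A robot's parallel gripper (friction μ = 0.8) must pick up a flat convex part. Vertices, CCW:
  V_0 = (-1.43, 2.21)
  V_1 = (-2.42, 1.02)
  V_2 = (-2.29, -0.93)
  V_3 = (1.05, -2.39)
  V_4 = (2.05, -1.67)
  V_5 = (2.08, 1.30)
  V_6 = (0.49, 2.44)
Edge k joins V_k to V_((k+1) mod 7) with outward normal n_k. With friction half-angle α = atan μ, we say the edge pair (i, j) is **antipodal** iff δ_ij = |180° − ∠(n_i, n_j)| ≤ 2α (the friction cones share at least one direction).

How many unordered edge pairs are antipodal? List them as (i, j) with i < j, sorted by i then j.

count = 11; pairs: (0,2), (0,3), (0,4), (1,3), (1,4), (1,5), (2,4), (2,5), (2,6), (3,5), (3,6)

α = atan 0.8 = 38.66°;  2α = 77.32°
n_0 = (-0.7688, +0.6395)
n_1 = (-0.9978, -0.0665)
n_2 = (-0.4005, -0.9163)
n_3 = (+0.5843, -0.8115)
n_4 = (+0.9999, -0.0101)
n_5 = (+0.5827, +0.8127)
n_6 = (-0.1189, +0.9929)
  (0,1): δ = 136.43°  ·
  (0,2): δ = 73.85°  ✓
  (0,3): δ = 14.49°  ✓
  (0,4): δ = 39.18°  ✓
  (0,5): δ = 94.12°  ·
  (0,6): δ = 136.59°  ·
  (1,2): δ = 117.43°  ·
  (1,3): δ = 58.06°  ✓
  (1,4): δ = 4.39°  ✓
  (1,5): δ = 50.55°  ✓
  (1,6): δ = 93.02°  ·
  (2,3): δ = 120.63°  ·
  (2,4): δ = 66.97°  ✓
  (2,5): δ = 12.03°  ✓
  (2,6): δ = 30.44°  ✓
  (3,4): δ = 126.33°  ·
  (3,5): δ = 71.39°  ✓
  (3,6): δ = 28.92°  ✓
  (4,5): δ = 125.06°  ·
  (4,6): δ = 82.59°  ·
  (5,6): δ = 137.53°  ·
antipodal pairs: 11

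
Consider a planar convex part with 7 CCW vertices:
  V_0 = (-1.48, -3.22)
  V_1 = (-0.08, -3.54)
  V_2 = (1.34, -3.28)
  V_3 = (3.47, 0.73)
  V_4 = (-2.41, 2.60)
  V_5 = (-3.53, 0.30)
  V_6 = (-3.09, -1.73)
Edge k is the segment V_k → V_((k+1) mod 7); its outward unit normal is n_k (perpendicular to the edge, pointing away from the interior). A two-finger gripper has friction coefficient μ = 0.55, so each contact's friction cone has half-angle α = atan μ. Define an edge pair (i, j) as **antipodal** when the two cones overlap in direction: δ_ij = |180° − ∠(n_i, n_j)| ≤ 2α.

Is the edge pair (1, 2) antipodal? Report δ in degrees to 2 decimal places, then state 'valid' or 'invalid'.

α = atan 0.55 = 28.81°;  2α = 57.62°
edge 1: e_1 = (+1.42, +0.26);  n_1 = (+0.1801, -0.9836)
edge 2: e_2 = (+2.13, +4.01);  n_2 = (+0.8831, -0.4691)
∠(n_1, n_2) = 51.65°
δ = |180° − 51.65°| = 128.35°
128.35° > 2α = 57.62°  →  invalid

δ = 128.35°, invalid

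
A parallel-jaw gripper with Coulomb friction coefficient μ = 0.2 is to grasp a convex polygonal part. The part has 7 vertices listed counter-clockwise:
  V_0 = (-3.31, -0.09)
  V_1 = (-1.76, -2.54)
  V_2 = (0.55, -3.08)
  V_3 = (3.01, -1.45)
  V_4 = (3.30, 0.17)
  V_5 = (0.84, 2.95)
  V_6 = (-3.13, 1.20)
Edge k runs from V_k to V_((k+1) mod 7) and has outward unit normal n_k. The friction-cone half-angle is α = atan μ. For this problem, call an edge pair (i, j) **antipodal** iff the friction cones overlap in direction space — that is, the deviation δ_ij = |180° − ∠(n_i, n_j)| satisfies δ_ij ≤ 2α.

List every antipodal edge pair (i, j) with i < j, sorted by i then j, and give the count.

α = atan 0.2 = 11.31°;  2α = 22.62°
n_0 = (-0.8451, -0.5346)
n_1 = (-0.2276, -0.9737)
n_2 = (+0.5524, -0.8336)
n_3 = (+0.9844, -0.1762)
n_4 = (+0.7489, +0.6627)
n_5 = (-0.4034, +0.9150)
n_6 = (-0.9904, +0.1382)
  (0,1): δ = 135.48°  ·
  (0,2): δ = 88.79°  ·
  (0,3): δ = 42.47°  ·
  (0,4): δ = 9.19°  ✓
  (0,5): δ = 81.47°  ·
  (0,6): δ = 139.74°  ·
  (1,2): δ = 133.31°  ·
  (1,3): δ = 86.99°  ·
  (1,4): δ = 35.34°  ·
  (1,5): δ = 36.95°  ·
  (1,6): δ = 95.21°  ·
  (2,3): δ = 133.68°  ·
  (2,4): δ = 82.02°  ·
  (2,5): δ = 9.74°  ✓
  (2,6): δ = 48.53°  ·
  (3,4): δ = 128.35°  ·
  (3,5): δ = 56.06°  ·
  (3,6): δ = 2.21°  ✓
  (4,5): δ = 107.72°  ·
  (4,6): δ = 49.45°  ·
  (5,6): δ = 121.73°  ·
antipodal pairs: 3

count = 3; pairs: (0,4), (2,5), (3,6)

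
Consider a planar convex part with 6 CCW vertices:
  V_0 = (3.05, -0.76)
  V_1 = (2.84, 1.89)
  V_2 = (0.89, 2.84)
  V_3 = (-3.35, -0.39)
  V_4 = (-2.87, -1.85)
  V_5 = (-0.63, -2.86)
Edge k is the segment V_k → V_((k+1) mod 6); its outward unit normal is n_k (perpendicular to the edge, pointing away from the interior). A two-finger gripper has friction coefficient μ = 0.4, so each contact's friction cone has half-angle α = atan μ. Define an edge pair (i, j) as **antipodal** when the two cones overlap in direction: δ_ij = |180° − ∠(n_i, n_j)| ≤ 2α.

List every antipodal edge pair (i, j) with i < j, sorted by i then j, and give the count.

α = atan 0.4 = 21.80°;  2α = 43.60°
n_0 = (+0.9969, +0.0790)
n_1 = (+0.4380, +0.8990)
n_2 = (-0.6060, +0.7955)
n_3 = (-0.9500, -0.3123)
n_4 = (-0.4110, -0.9116)
n_5 = (+0.4956, -0.8685)
  (0,1): δ = 120.51°  ·
  (0,2): δ = 57.23°  ·
  (0,3): δ = 13.67°  ✓
  (0,4): δ = 61.20°  ·
  (0,5): δ = 115.18°  ·
  (1,2): δ = 116.73°  ·
  (1,3): δ = 45.83°  ·
  (1,4): δ = 1.70°  ✓
  (1,5): δ = 55.69°  ·
  (2,3): δ = 109.10°  ·
  (2,4): δ = 61.57°  ·
  (2,5): δ = 7.59°  ✓
  (3,4): δ = 132.47°  ·
  (3,5): δ = 78.49°  ·
  (4,5): δ = 126.02°  ·
antipodal pairs: 3

count = 3; pairs: (0,3), (1,4), (2,5)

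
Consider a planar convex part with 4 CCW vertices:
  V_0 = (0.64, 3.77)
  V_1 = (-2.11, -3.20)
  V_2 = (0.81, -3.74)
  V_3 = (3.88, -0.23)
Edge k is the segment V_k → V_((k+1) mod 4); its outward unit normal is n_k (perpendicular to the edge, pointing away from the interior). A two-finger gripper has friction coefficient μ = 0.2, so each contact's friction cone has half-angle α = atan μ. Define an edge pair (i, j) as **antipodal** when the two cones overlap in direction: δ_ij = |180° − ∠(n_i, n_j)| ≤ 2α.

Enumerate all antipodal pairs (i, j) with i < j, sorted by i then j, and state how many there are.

α = atan 0.2 = 11.31°;  2α = 22.62°
n_0 = (-0.9302, +0.3670)
n_1 = (-0.1818, -0.9833)
n_2 = (+0.7527, -0.6584)
n_3 = (+0.7771, +0.6294)
  (0,1): δ = 78.95°  ·
  (0,2): δ = 19.64°  ✓
  (0,3): δ = 60.54°  ·
  (1,2): δ = 120.70°  ·
  (1,3): δ = 40.52°  ·
  (2,3): δ = 99.82°  ·
antipodal pairs: 1

count = 1; pairs: (0,2)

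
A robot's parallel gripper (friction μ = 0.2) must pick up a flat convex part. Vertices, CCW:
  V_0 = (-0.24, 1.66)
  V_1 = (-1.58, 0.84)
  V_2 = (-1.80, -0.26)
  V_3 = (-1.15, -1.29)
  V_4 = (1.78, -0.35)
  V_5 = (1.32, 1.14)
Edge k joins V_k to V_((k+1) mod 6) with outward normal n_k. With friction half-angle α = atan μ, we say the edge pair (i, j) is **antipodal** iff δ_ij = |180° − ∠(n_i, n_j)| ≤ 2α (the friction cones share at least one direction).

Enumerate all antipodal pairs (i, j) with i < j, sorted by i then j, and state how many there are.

count = 2; pairs: (0,3), (2,4)

α = atan 0.2 = 11.31°;  2α = 22.62°
n_0 = (-0.5220, +0.8530)
n_1 = (-0.9806, +0.1961)
n_2 = (-0.8457, -0.5337)
n_3 = (+0.3055, -0.9522)
n_4 = (+0.9555, +0.2950)
n_5 = (+0.3162, +0.9487)
  (0,1): δ = 132.77°  ·
  (0,2): δ = 89.21°  ·
  (0,3): δ = 13.68°  ✓
  (0,4): δ = 75.69°  ·
  (0,5): δ = 130.10°  ·
  (1,2): δ = 136.44°  ·
  (1,3): δ = 60.90°  ·
  (1,4): δ = 28.47°  ·
  (1,5): δ = 82.87°  ·
  (2,3): δ = 104.47°  ·
  (2,4): δ = 15.10°  ✓
  (2,5): δ = 39.31°  ·
  (3,4): δ = 90.63°  ·
  (3,5): δ = 36.22°  ·
  (4,5): δ = 125.59°  ·
antipodal pairs: 2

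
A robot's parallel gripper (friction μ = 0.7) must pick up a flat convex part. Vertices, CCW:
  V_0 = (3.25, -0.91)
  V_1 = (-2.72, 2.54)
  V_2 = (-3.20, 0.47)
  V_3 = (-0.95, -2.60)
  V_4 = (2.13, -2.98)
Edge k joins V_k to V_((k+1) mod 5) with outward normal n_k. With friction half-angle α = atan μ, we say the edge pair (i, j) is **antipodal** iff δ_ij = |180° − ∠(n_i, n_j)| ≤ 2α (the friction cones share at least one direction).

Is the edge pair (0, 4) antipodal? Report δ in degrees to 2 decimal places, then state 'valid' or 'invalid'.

α = atan 0.7 = 34.99°;  2α = 69.98°
edge 0: e_0 = (-5.97, +3.45);  n_0 = (+0.5004, +0.8658)
edge 4: e_4 = (+1.12, +2.07);  n_4 = (+0.8795, -0.4759)
∠(n_0, n_4) = 88.39°
δ = |180° − 88.39°| = 91.61°
91.61° > 2α = 69.98°  →  invalid

δ = 91.61°, invalid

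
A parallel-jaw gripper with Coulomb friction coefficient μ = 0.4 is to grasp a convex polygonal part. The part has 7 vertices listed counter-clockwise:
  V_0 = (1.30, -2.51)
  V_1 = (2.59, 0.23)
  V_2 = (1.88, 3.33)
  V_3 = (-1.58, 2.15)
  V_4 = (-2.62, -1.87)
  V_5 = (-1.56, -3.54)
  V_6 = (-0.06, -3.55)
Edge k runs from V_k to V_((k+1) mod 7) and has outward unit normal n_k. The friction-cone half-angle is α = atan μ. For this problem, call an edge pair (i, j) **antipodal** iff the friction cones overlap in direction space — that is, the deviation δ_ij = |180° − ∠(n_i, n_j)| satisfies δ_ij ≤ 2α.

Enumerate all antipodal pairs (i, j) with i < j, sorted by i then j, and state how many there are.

α = atan 0.4 = 21.80°;  2α = 43.60°
n_0 = (+0.9047, -0.4260)
n_1 = (+0.9748, +0.2233)
n_2 = (-0.3228, +0.9465)
n_3 = (-0.9681, +0.2505)
n_4 = (-0.8443, -0.5359)
n_5 = (-0.0067, -1.0000)
n_6 = (+0.6075, -0.7944)
  (0,1): δ = 141.89°  ·
  (0,2): δ = 45.96°  ·
  (0,3): δ = 10.71°  ✓
  (0,4): δ = 57.62°  ·
  (0,5): δ = 114.83°  ·
  (0,6): δ = 152.62°  ·
  (1,2): δ = 84.07°  ·
  (1,3): δ = 27.40°  ✓
  (1,4): δ = 19.50°  ✓
  (1,5): δ = 76.72°  ·
  (1,6): δ = 114.51°  ·
  (2,3): δ = 123.34°  ·
  (2,4): δ = 76.43°  ·
  (2,5): δ = 19.21°  ✓
  (2,6): δ = 18.57°  ✓
  (3,4): δ = 133.09°  ·
  (3,5): δ = 75.88°  ·
  (3,6): δ = 38.09°  ✓
  (4,5): δ = 122.79°  ·
  (4,6): δ = 85.00°  ·
  (5,6): δ = 142.21°  ·
antipodal pairs: 6

count = 6; pairs: (0,3), (1,3), (1,4), (2,5), (2,6), (3,6)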